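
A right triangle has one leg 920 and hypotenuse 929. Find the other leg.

a² = c² - b² = 863041 - 846400 = 16641
a = 129

129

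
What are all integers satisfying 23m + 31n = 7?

Step 1: Compute gcd(23, 31) = 1.
Since 1 divides 7, solutions exist.

Step 2: Find a particular solution using extended Euclidean algorithm.
We get m₀ = -28, n₀ = 21.
Check: 23*-28 + 31*21 = 7 = 7 ✓

Step 3: Write the general solution.
m = -28 + (31/1)t = -28 + 31t
n = 21 - (23/1)t = 21 - 23t
for any integer t.

m = -28 + 31t, n = 21 - 23t for integer t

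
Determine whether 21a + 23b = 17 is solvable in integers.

Step 1: Compute gcd(21, 23).
gcd(21, 23) = 1

Step 2: Check divisibility.
Does 1 divide 17? 17 = 1 x 17, so yes.

By the theorem on linear Diophantine equations, 21a + 23b = 17 has integer solutions if and only if gcd(21, 23) divides 17. Since 1 | 17, solutions exist.

Yes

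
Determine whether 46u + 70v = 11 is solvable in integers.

Step 1: Compute gcd(46, 70).
gcd(46, 70) = 2

Step 2: Check divisibility.
Does 2 divide 11? 11 = 2 x 5 + 1, so no.

By the theorem on linear Diophantine equations, 46u + 70v = 11 has integer solutions if and only if gcd(46, 70) divides 11. Since 2 does not divide 11, no solutions exist.

No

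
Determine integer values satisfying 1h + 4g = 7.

Step 1: Check solvability.
gcd(1, 4) = 1
Since 1 divides 7, solutions exist.

Step 2: Apply extended Euclidean algorithm to find gcd.
We find integers such that 1*x0 + 4*y0 = 1

Step 3: Scale the particular solution.
Multiply by 7/1 = 7:
h = 7, g = 0

Step 4: Verify.
1*(7) + 4*(0) = 7 = 7 ✓

h = 7, g = 0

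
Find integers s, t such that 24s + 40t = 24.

Step 1: Check solvability.
gcd(24, 40) = 8
Since 8 divides 24, solutions exist.

Step 2: Apply extended Euclidean algorithm to find gcd.
We find integers such that 24*x0 + 40*y0 = 8

Step 3: Scale the particular solution.
Multiply by 24/8 = 3:
s = 6, t = -3

Step 4: Verify.
24*(6) + 40*(-3) = 24 = 24 ✓

s = 6, t = -3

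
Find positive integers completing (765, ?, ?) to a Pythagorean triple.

We need the other leg and hypotenuse such that 765² + x² = c².
Take x = 520, c = 925: 765² + 520² = 585225 + 270400 = 855625 = 925² ✓
Triple: (765, 520, 925)

(765, 520, 925)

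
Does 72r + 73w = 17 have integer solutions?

Step 1: Compute gcd(72, 73).
gcd(72, 73) = 1

Step 2: Check divisibility.
Does 1 divide 17? 17 = 1 x 17, so yes.

By the theorem on linear Diophantine equations, 72r + 73w = 17 has integer solutions if and only if gcd(72, 73) divides 17. Since 1 | 17, solutions exist.

Yes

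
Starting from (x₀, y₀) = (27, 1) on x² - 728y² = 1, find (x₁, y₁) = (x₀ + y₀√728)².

Solutions to x² - Dy² = 1 are generated by powers of (x₀ + y₀√D).
The next solution satisfies x₁ + y₁√728 = (x₀ + y₀√728)², giving:
x₁ = x₀² + 728y₀² = 27² + 728·1² = 729 + 728 = 1457
y₁ = 2x₀y₀ = 2·27·1 = 54

Verify: 1457² - 728·54² = 2122849 - 2122848 = 1 ✓

x = 1457, y = 54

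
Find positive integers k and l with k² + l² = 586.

We need to find integers k, l > 0 such that k² + l² = 586.
Trying k = 15: l² = 586 - 15² = 586 - 225 = 361
l = 19
Check: 15² + 19² = 225 + 361 = 586 ✓

586 = 15² + 19²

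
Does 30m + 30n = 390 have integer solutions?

Step 1: Compute gcd(30, 30).
gcd(30, 30) = 30

Step 2: Check divisibility.
Does 30 divide 390? 390 = 30 x 13, so yes.

By the theorem on linear Diophantine equations, 30m + 30n = 390 has integer solutions if and only if gcd(30, 30) divides 390. Since 30 | 390, solutions exist.

Yes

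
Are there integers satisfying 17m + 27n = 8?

Step 1: Compute gcd(17, 27).
gcd(17, 27) = 1

Step 2: Check divisibility.
Does 1 divide 8? 8 = 1 x 8, so yes.

By the theorem on linear Diophantine equations, 17m + 27n = 8 has integer solutions if and only if gcd(17, 27) divides 8. Since 1 | 8, solutions exist.

Yes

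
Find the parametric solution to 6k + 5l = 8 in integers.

Step 1: Compute gcd(6, 5) = 1.
Since 1 divides 8, solutions exist.

Step 2: Find a particular solution using extended Euclidean algorithm.
We get k₀ = 8, l₀ = -8.
Check: 6*8 + 5*-8 = 8 = 8 ✓

Step 3: Write the general solution.
k = 8 + (5/1)t = 8 + 5t
l = -8 - (6/1)t = -8 - 6t
for any integer t.

k = 8 + 5t, l = -8 - 6t for integer t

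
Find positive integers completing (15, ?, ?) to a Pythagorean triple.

We need the other leg and hypotenuse such that 15² + x² = c².
Take x = 112, c = 113: 15² + 112² = 225 + 12544 = 12769 = 113² ✓
Triple: (15, 112, 113)

(15, 112, 113)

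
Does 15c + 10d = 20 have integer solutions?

Step 1: Compute gcd(15, 10).
gcd(15, 10) = 5

Step 2: Check divisibility.
Does 5 divide 20? 20 = 5 x 4, so yes.

By the theorem on linear Diophantine equations, 15c + 10d = 20 has integer solutions if and only if gcd(15, 10) divides 20. Since 5 | 20, solutions exist.

Yes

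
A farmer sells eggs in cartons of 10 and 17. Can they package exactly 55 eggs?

We need non-negative a, b with 10a + 17b = 55.
gcd(10, 17) = 1 divides 55, but no a in [0, 5] gives non-negative b.

No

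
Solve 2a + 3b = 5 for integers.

Step 1: Check solvability.
gcd(2, 3) = 1
Since 1 divides 5, solutions exist.

Step 2: Apply extended Euclidean algorithm to find gcd.
We find integers such that 2*x0 + 3*y0 = 1

Step 3: Scale the particular solution.
Multiply by 5/1 = 5:
a = -5, b = 5

Step 4: Verify.
2*(-5) + 3*(5) = 5 = 5 ✓

a = -5, b = 5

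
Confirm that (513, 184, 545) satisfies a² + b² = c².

Compute a² + b² = 513² + 184² = 263169 + 33856 = 297025
Compute c² = 545² = 297025
Since 297025 = 297025, confirmed.

Yes, it is a Pythagorean triple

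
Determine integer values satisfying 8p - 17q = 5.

Step 1: Check solvability.
gcd(8, 17) = 1
Since 1 divides 5, solutions exist.

Step 2: Apply extended Euclidean algorithm to find gcd.
We find integers such that 8*x0 + 17*y0 = 1

Step 3: Scale the particular solution.
Multiply by 5/1 = 5:
p = -10, q = -5

Step 4: Verify.
8*(-10) - 17*(-5) = 5 = 5 ✓

p = -10, q = -5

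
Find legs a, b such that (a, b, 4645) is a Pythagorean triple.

We need a² + b² = 4645² = 21576025.
Trying: 645² + 4600² = 416025 + 21160000 = 21576025 ✓

(645, 4600, 4645)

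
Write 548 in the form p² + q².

We need to find integers p, q > 0 such that p² + q² = 548.
Trying p = 8: q² = 548 - 8² = 548 - 64 = 484
q = 22
Check: 8² + 22² = 64 + 484 = 548 ✓

548 = 8² + 22²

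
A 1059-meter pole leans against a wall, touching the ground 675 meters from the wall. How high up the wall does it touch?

The ladder, wall, and ground form a right triangle with hypotenuse 1059 and one leg 675.
By the Pythagorean theorem: h² = 1059² - 675² = 1121481 - 455625 = 665856
h = √665856 = 816 meters

816 meters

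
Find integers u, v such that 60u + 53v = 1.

Step 1: Check solvability.
gcd(60, 53) = 1
Since 1 divides 1, solutions exist.

Step 2: Apply extended Euclidean algorithm to find gcd.
We find integers such that 60*x0 + 53*y0 = 1

Step 3: Scale the particular solution.
Multiply by 1/1 = 1:
u = -15, v = 17

Step 4: Verify.
60*(-15) + 53*(17) = 1 = 1 ✓

u = -15, v = 17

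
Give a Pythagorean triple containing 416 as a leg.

We need the other leg and hypotenuse such that 416² + x² = c².
Take x = 87, c = 425: 416² + 87² = 173056 + 7569 = 180625 = 425² ✓
Triple: (87, 416, 425)

(87, 416, 425)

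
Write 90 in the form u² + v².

We need to find integers u, v > 0 such that u² + v² = 90.
Trying u = 3: v² = 90 - 3² = 90 - 9 = 81
v = 9
Check: 3² + 9² = 9 + 81 = 90 ✓

90 = 3² + 9²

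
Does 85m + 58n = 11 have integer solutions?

Step 1: Compute gcd(85, 58).
gcd(85, 58) = 1

Step 2: Check divisibility.
Does 1 divide 11? 11 = 1 x 11, so yes.

By the theorem on linear Diophantine equations, 85m + 58n = 11 has integer solutions if and only if gcd(85, 58) divides 11. Since 1 | 11, solutions exist.

Yes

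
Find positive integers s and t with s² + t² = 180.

We need to find integers s, t > 0 such that s² + t² = 180.
Trying s = 6: t² = 180 - 6² = 180 - 36 = 144
t = 12
Check: 6² + 12² = 36 + 144 = 180 ✓

180 = 6² + 12²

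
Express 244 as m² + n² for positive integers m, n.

We need to find integers m, n > 0 such that m² + n² = 244.
Trying m = 10: n² = 244 - 10² = 244 - 100 = 144
n = 12
Check: 10² + 12² = 100 + 144 = 244 ✓

244 = 10² + 12²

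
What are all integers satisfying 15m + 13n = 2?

Step 1: Compute gcd(15, 13) = 1.
Since 1 divides 2, solutions exist.

Step 2: Find a particular solution using extended Euclidean algorithm.
We get m₀ = -12, n₀ = 14.
Check: 15*-12 + 13*14 = 2 = 2 ✓

Step 3: Write the general solution.
m = -12 + (13/1)t = -12 + 13t
n = 14 - (15/1)t = 14 - 15t
for any integer t.

m = -12 + 13t, n = 14 - 15t for integer t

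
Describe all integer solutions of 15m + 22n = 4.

Step 1: Compute gcd(15, 22) = 1.
Since 1 divides 4, solutions exist.

Step 2: Find a particular solution using extended Euclidean algorithm.
We get m₀ = 12, n₀ = -8.
Check: 15*12 + 22*-8 = 4 = 4 ✓

Step 3: Write the general solution.
m = 12 + (22/1)t = 12 + 22t
n = -8 - (15/1)t = -8 - 15t
for any integer t.

m = 12 + 22t, n = -8 - 15t for integer t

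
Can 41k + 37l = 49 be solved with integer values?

Step 1: Compute gcd(41, 37).
gcd(41, 37) = 1

Step 2: Check divisibility.
Does 1 divide 49? 49 = 1 x 49, so yes.

By the theorem on linear Diophantine equations, 41k + 37l = 49 has integer solutions if and only if gcd(41, 37) divides 49. Since 1 | 49, solutions exist.

Yes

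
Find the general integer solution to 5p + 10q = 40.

Step 1: Compute gcd(5, 10) = 5.
Since 5 divides 40, solutions exist.

Step 2: Find a particular solution using extended Euclidean algorithm.
We get p₀ = 8, q₀ = 0.
Check: 5*8 + 10*0 = 40 = 40 ✓

Step 3: Write the general solution.
p = 8 + (10/5)t = 8 + 2t
q = 0 - (5/5)t = 0 - 1t
for any integer t.

p = 8 + 2t, q = 0 - 1t for integer t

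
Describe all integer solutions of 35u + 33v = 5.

Step 1: Compute gcd(35, 33) = 1.
Since 1 divides 5, solutions exist.

Step 2: Find a particular solution using extended Euclidean algorithm.
We get u₀ = -80, v₀ = 85.
Check: 35*-80 + 33*85 = 5 = 5 ✓

Step 3: Write the general solution.
u = -80 + (33/1)t = -80 + 33t
v = 85 - (35/1)t = 85 - 35t
for any integer t.

u = -80 + 33t, v = 85 - 35t for integer t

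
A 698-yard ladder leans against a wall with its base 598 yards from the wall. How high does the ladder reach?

The ladder, wall, and ground form a right triangle with hypotenuse 698 and one leg 598.
By the Pythagorean theorem: h² = 698² - 598² = 487204 - 357604 = 129600
h = √129600 = 360 yards

360 yards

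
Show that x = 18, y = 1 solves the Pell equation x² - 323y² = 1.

Compute x² = 18² = 324
Compute 323y² = 323·1² = 323·1 = 323
x² - 323y² = 324 - 323 = 1
Since this equals 1, (18, 1) is a solution.

Yes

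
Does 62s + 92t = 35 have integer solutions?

Step 1: Compute gcd(62, 92).
gcd(62, 92) = 2

Step 2: Check divisibility.
Does 2 divide 35? 35 = 2 x 17 + 1, so no.

By the theorem on linear Diophantine equations, 62s + 92t = 35 has integer solutions if and only if gcd(62, 92) divides 35. Since 2 does not divide 35, no solutions exist.

No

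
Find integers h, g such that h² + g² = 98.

We need to find integers h, g > 0 such that h² + g² = 98.
Trying h = 7: g² = 98 - 7² = 98 - 49 = 49
g = 7
Check: 7² + 7² = 49 + 49 = 98 ✓

98 = 7² + 7²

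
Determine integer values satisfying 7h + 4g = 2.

Step 1: Check solvability.
gcd(7, 4) = 1
Since 1 divides 2, solutions exist.

Step 2: Apply extended Euclidean algorithm to find gcd.
We find integers such that 7*x0 + 4*y0 = 1

Step 3: Scale the particular solution.
Multiply by 2/1 = 2:
h = -2, g = 4

Step 4: Verify.
7*(-2) + 4*(4) = 2 = 2 ✓

h = -2, g = 4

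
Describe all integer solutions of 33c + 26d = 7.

Step 1: Compute gcd(33, 26) = 1.
Since 1 divides 7, solutions exist.

Step 2: Find a particular solution using extended Euclidean algorithm.
We get c₀ = -77, d₀ = 98.
Check: 33*-77 + 26*98 = 7 = 7 ✓

Step 3: Write the general solution.
c = -77 + (26/1)t = -77 + 26t
d = 98 - (33/1)t = 98 - 33t
for any integer t.

c = -77 + 26t, d = 98 - 33t for integer t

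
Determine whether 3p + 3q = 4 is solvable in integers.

Step 1: Compute gcd(3, 3).
gcd(3, 3) = 3

Step 2: Check divisibility.
Does 3 divide 4? 4 = 3 x 1 + 1, so no.

By the theorem on linear Diophantine equations, 3p + 3q = 4 has integer solutions if and only if gcd(3, 3) divides 4. Since 3 does not divide 4, no solutions exist.

No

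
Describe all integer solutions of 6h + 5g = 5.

Step 1: Compute gcd(6, 5) = 1.
Since 1 divides 5, solutions exist.

Step 2: Find a particular solution using extended Euclidean algorithm.
We get h₀ = 5, g₀ = -5.
Check: 6*5 + 5*-5 = 5 = 5 ✓

Step 3: Write the general solution.
h = 5 + (5/1)t = 5 + 5t
g = -5 - (6/1)t = -5 - 6t
for any integer t.

h = 5 + 5t, g = -5 - 6t for integer t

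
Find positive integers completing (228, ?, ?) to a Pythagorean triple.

We need the other leg and hypotenuse such that 228² + x² = c².
Take x = 325, c = 397: 228² + 325² = 51984 + 105625 = 157609 = 397² ✓
Triple: (325, 228, 397)

(325, 228, 397)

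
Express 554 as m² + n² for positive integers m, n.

We need to find integers m, n > 0 such that m² + n² = 554.
Trying m = 5: n² = 554 - 5² = 554 - 25 = 529
n = 23
Check: 5² + 23² = 25 + 529 = 554 ✓

554 = 5² + 23²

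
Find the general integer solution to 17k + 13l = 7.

Step 1: Compute gcd(17, 13) = 1.
Since 1 divides 7, solutions exist.

Step 2: Find a particular solution using extended Euclidean algorithm.
We get k₀ = -21, l₀ = 28.
Check: 17*-21 + 13*28 = 7 = 7 ✓

Step 3: Write the general solution.
k = -21 + (13/1)t = -21 + 13t
l = 28 - (17/1)t = 28 - 17t
for any integer t.

k = -21 + 13t, l = 28 - 17t for integer t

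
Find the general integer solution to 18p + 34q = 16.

Step 1: Compute gcd(18, 34) = 2.
Since 2 divides 16, solutions exist.

Step 2: Find a particular solution using extended Euclidean algorithm.
We get p₀ = 16, q₀ = -8.
Check: 18*16 + 34*-8 = 16 = 16 ✓

Step 3: Write the general solution.
p = 16 + (34/2)t = 16 + 17t
q = -8 - (18/2)t = -8 - 9t
for any integer t.

p = 16 + 17t, q = -8 - 9t for integer t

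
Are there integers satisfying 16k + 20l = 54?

Step 1: Compute gcd(16, 20).
gcd(16, 20) = 4

Step 2: Check divisibility.
Does 4 divide 54? 54 = 4 x 13 + 2, so no.

By the theorem on linear Diophantine equations, 16k + 20l = 54 has integer solutions if and only if gcd(16, 20) divides 54. Since 4 does not divide 54, no solutions exist.

No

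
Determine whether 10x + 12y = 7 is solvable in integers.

Step 1: Compute gcd(10, 12).
gcd(10, 12) = 2

Step 2: Check divisibility.
Does 2 divide 7? 7 = 2 x 3 + 1, so no.

By the theorem on linear Diophantine equations, 10x + 12y = 7 has integer solutions if and only if gcd(10, 12) divides 7. Since 2 does not divide 7, no solutions exist.

No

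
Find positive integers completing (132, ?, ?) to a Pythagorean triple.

We need the other leg and hypotenuse such that 132² + x² = c².
Take x = 475, c = 493: 132² + 475² = 17424 + 225625 = 243049 = 493² ✓
Triple: (475, 132, 493)

(475, 132, 493)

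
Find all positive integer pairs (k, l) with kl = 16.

The positive divisors of 16 are: 1, 2, 4, 8, 16.
Each divisor d gives the pair (d, 16/d):
(1, 16), (2, 8), (4, 4), (8, 2), (16, 1)

(1, 16), (2, 8), (4, 4), (8, 2), (16, 1)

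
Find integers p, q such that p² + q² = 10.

We need to find integers p, q > 0 such that p² + q² = 10.
Trying p = 1: q² = 10 - 1² = 10 - 1 = 9
q = 3
Check: 1² + 3² = 1 + 9 = 10 ✓

10 = 1² + 3²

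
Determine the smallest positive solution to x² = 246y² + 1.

We seek the smallest positive integers (x, y) with x² - 246y² = 1, i.e., x² = 246y² + 1.
Try successive y values:
y = 1: x² = 246·1² + 1 = 247, not a perfect square
y = 2: x² = 246·2² + 1 = 985, not a perfect square
y = 3: x² = 246·3² + 1 = 2215, not a perfect square
... continuing the search (or via continued fractions) ...
y = 5662: x² = 246·5662² + 1 = 7886328025, x = 88805 ✓

Verify: 88805² - 246·5662² = 7886328025 - 7886328024 = 1 ✓

x = 88805, y = 5662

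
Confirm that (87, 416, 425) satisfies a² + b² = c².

Compute a² + b² = 87² + 416² = 7569 + 173056 = 180625
Compute c² = 425² = 180625
Since 180625 = 180625, confirmed.

Yes, it is a Pythagorean triple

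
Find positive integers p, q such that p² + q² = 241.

Search for p with 241 - p² a perfect square.
p = 4: 241 - 4² = 241 - 16 = 225 = 15² ✓
So p = 4, q = 15.

p = 4, q = 15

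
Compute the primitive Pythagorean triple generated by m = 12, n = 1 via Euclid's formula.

a = m² - n² = 144 - 1 = 143
b = 2mn = 2·12·1 = 24
c = m² + n² = 144 + 1 = 145
Verify: 143² + 24² = 20449 + 576 = 21025 = 145² ✓

(143, 24, 145)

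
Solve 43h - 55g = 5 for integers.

Step 1: Check solvability.
gcd(43, 55) = 1
Since 1 divides 5, solutions exist.

Step 2: Apply extended Euclidean algorithm to find gcd.
We find integers such that 43*x0 + 55*y0 = 1

Step 3: Scale the particular solution.
Multiply by 5/1 = 5:
h = -115, g = -90

Step 4: Verify.
43*(-115) - 55*(-90) = 5 = 5 ✓

h = -115, g = -90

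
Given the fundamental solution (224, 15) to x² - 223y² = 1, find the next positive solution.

Solutions to x² - Dy² = 1 are generated by powers of (x₀ + y₀√D).
The next solution satisfies x₁ + y₁√223 = (x₀ + y₀√223)², giving:
x₁ = x₀² + 223y₀² = 224² + 223·15² = 50176 + 50175 = 100351
y₁ = 2x₀y₀ = 2·224·15 = 6720

Verify: 100351² - 223·6720² = 10070323201 - 10070323200 = 1 ✓

x = 100351, y = 6720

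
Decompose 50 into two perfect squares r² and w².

We need to find integers r, w > 0 such that r² + w² = 50.
Trying r = 1: w² = 50 - 1² = 50 - 1 = 49
w = 7
Check: 1² + 7² = 1 + 49 = 50 ✓

50 = 1² + 7²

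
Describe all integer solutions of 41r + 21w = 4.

Step 1: Compute gcd(41, 21) = 1.
Since 1 divides 4, solutions exist.

Step 2: Find a particular solution using extended Euclidean algorithm.
We get r₀ = -4, w₀ = 8.
Check: 41*-4 + 21*8 = 4 = 4 ✓

Step 3: Write the general solution.
r = -4 + (21/1)t = -4 + 21t
w = 8 - (41/1)t = 8 - 41t
for any integer t.

r = -4 + 21t, w = 8 - 41t for integer t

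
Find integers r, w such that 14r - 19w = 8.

Step 1: Check solvability.
gcd(14, 19) = 1
Since 1 divides 8, solutions exist.

Step 2: Apply extended Euclidean algorithm to find gcd.
We find integers such that 14*x0 + 19*y0 = 1

Step 3: Scale the particular solution.
Multiply by 8/1 = 8:
r = -32, w = -24

Step 4: Verify.
14*(-32) - 19*(-24) = 8 = 8 ✓

r = -32, w = -24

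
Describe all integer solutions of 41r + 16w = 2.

Step 1: Compute gcd(41, 16) = 1.
Since 1 divides 2, solutions exist.

Step 2: Find a particular solution using extended Euclidean algorithm.
We get r₀ = -14, w₀ = 36.
Check: 41*-14 + 16*36 = 2 = 2 ✓

Step 3: Write the general solution.
r = -14 + (16/1)t = -14 + 16t
w = 36 - (41/1)t = 36 - 41t
for any integer t.

r = -14 + 16t, w = 36 - 41t for integer t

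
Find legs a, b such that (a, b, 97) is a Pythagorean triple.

We need a² + b² = 97² = 9409.
Trying: 65² + 72² = 4225 + 5184 = 9409 ✓

(65, 72, 97)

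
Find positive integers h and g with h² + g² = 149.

We need to find integers h, g > 0 such that h² + g² = 149.
Trying h = 7: g² = 149 - 7² = 149 - 49 = 100
g = 10
Check: 7² + 10² = 49 + 100 = 149 ✓

149 = 7² + 10²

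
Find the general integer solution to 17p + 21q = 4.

Step 1: Compute gcd(17, 21) = 1.
Since 1 divides 4, solutions exist.

Step 2: Find a particular solution using extended Euclidean algorithm.
We get p₀ = 20, q₀ = -16.
Check: 17*20 + 21*-16 = 4 = 4 ✓

Step 3: Write the general solution.
p = 20 + (21/1)t = 20 + 21t
q = -16 - (17/1)t = -16 - 17t
for any integer t.

p = 20 + 21t, q = -16 - 17t for integer t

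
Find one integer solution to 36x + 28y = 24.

Step 1: Check solvability.
gcd(36, 28) = 4
Since 4 divides 24, solutions exist.

Step 2: Apply extended Euclidean algorithm to find gcd.
We find integers such that 36*x0 + 28*y0 = 4

Step 3: Scale the particular solution.
Multiply by 24/4 = 6:
x = -18, y = 24

Step 4: Verify.
36*(-18) + 28*(24) = 24 = 24 ✓

x = -18, y = 24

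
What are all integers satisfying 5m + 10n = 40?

Step 1: Compute gcd(5, 10) = 5.
Since 5 divides 40, solutions exist.

Step 2: Find a particular solution using extended Euclidean algorithm.
We get m₀ = 8, n₀ = 0.
Check: 5*8 + 10*0 = 40 = 40 ✓

Step 3: Write the general solution.
m = 8 + (10/5)t = 8 + 2t
n = 0 - (5/5)t = 0 - 1t
for any integer t.

m = 8 + 2t, n = 0 - 1t for integer t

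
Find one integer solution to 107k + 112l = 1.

Step 1: Check solvability.
gcd(107, 112) = 1
Since 1 divides 1, solutions exist.

Step 2: Apply extended Euclidean algorithm to find gcd.
We find integers such that 107*x0 + 112*y0 = 1

Step 3: Scale the particular solution.
Multiply by 1/1 = 1:
k = -45, l = 43

Step 4: Verify.
107*(-45) + 112*(43) = 1 = 1 ✓

k = -45, l = 43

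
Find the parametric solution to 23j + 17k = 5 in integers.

Step 1: Compute gcd(23, 17) = 1.
Since 1 divides 5, solutions exist.

Step 2: Find a particular solution using extended Euclidean algorithm.
We get j₀ = 15, k₀ = -20.
Check: 23*15 + 17*-20 = 5 = 5 ✓

Step 3: Write the general solution.
j = 15 + (17/1)t = 15 + 17t
k = -20 - (23/1)t = -20 - 23t
for any integer t.

j = 15 + 17t, k = -20 - 23t for integer t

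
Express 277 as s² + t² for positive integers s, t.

We need to find integers s, t > 0 such that s² + t² = 277.
Trying s = 9: t² = 277 - 9² = 277 - 81 = 196
t = 14
Check: 9² + 14² = 81 + 196 = 277 ✓

277 = 9² + 14²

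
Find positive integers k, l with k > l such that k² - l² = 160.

Factor: k² - l² = (k+l)(k-l) = 160.
We need two factors of 160 with the same parity.
Use k+l = 80 and k-l = 2 (product 80·2 = 160).
Adding: 2k = 82, so k = 41.
Subtracting: 2l = 78, so l = 39.
Check: 41² - 39² = 1681 - 1521 = 160 ✓

k = 41, l = 39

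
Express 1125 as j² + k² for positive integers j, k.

We need to find integers j, k > 0 such that j² + k² = 1125.
Trying j = 6: k² = 1125 - 6² = 1125 - 36 = 1089
k = 33
Check: 6² + 33² = 36 + 1089 = 1125 ✓

1125 = 6² + 33²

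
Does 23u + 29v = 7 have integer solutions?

Step 1: Compute gcd(23, 29).
gcd(23, 29) = 1

Step 2: Check divisibility.
Does 1 divide 7? 7 = 1 x 7, so yes.

By the theorem on linear Diophantine equations, 23u + 29v = 7 has integer solutions if and only if gcd(23, 29) divides 7. Since 1 | 7, solutions exist.

Yes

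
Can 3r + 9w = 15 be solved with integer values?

Step 1: Compute gcd(3, 9).
gcd(3, 9) = 3

Step 2: Check divisibility.
Does 3 divide 15? 15 = 3 x 5, so yes.

By the theorem on linear Diophantine equations, 3r + 9w = 15 has integer solutions if and only if gcd(3, 9) divides 15. Since 3 | 15, solutions exist.

Yes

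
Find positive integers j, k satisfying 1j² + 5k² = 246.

Try small values of j and check whether (246 - 1j²)/5 is a perfect square.
j = 1: 1·1² = 1, so 5k² = 246 - 1 = 245, giving k² = 49, k = 7.
Check: 1·1² + 5·7² = 1 + 245 = 246 ✓

j = 1, k = 7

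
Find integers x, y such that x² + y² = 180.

We need to find integers x, y > 0 such that x² + y² = 180.
Trying x = 6: y² = 180 - 6² = 180 - 36 = 144
y = 12
Check: 6² + 12² = 36 + 144 = 180 ✓

180 = 6² + 12²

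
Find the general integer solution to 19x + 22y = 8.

Step 1: Compute gcd(19, 22) = 1.
Since 1 divides 8, solutions exist.

Step 2: Find a particular solution using extended Euclidean algorithm.
We get x₀ = 56, y₀ = -48.
Check: 19*56 + 22*-48 = 8 = 8 ✓

Step 3: Write the general solution.
x = 56 + (22/1)t = 56 + 22t
y = -48 - (19/1)t = -48 - 19t
for any integer t.

x = 56 + 22t, y = -48 - 19t for integer t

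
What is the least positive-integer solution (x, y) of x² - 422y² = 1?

We seek the smallest positive integers (x, y) with x² - 422y² = 1, i.e., x² = 422y² + 1.
Try successive y values:
y = 1: x² = 422·1² + 1 = 423, not a perfect square
y = 2: x² = 422·2² + 1 = 1689, not a perfect square
y = 3: x² = 422·3² + 1 = 3799, not a perfect square
... continuing the search (or via continued fractions) ...
y = 341850: x² = 422·341850² + 1 = 49315520295001, x = 7022501 ✓

Verify: 7022501² - 422·341850² = 49315520295001 - 49315520295000 = 1 ✓

x = 7022501, y = 341850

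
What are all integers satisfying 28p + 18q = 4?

Step 1: Compute gcd(28, 18) = 2.
Since 2 divides 4, solutions exist.

Step 2: Find a particular solution using extended Euclidean algorithm.
We get p₀ = 4, q₀ = -6.
Check: 28*4 + 18*-6 = 4 = 4 ✓

Step 3: Write the general solution.
p = 4 + (18/2)t = 4 + 9t
q = -6 - (28/2)t = -6 - 14t
for any integer t.

p = 4 + 9t, q = -6 - 14t for integer t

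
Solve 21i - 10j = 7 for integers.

Step 1: Check solvability.
gcd(21, 10) = 1
Since 1 divides 7, solutions exist.

Step 2: Apply extended Euclidean algorithm to find gcd.
We find integers such that 21*x0 + 10*y0 = 1

Step 3: Scale the particular solution.
Multiply by 7/1 = 7:
i = 7, j = 14

Step 4: Verify.
21*(7) - 10*(14) = 7 = 7 ✓

i = 7, j = 14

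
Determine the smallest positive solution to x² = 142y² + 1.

We seek the smallest positive integers (x, y) with x² - 142y² = 1, i.e., x² = 142y² + 1.
Try successive y values:
y = 1: x² = 142·1² + 1 = 143, not a perfect square
y = 2: x² = 142·2² + 1 = 569, not a perfect square
y = 3: x² = 142·3² + 1 = 1279, not a perfect square
... continuing the search (or via continued fractions) ...
y = 12: x² = 142·12² + 1 = 20449, x = 143 ✓

Verify: 143² - 142·12² = 20449 - 20448 = 1 ✓

x = 143, y = 12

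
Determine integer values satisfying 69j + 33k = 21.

Step 1: Check solvability.
gcd(69, 33) = 3
Since 3 divides 21, solutions exist.

Step 2: Apply extended Euclidean algorithm to find gcd.
We find integers such that 69*x0 + 33*y0 = 3

Step 3: Scale the particular solution.
Multiply by 21/3 = 7:
j = 7, k = -14

Step 4: Verify.
69*(7) + 33*(-14) = 21 = 21 ✓

j = 7, k = -14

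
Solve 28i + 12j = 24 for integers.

Step 1: Check solvability.
gcd(28, 12) = 4
Since 4 divides 24, solutions exist.

Step 2: Apply extended Euclidean algorithm to find gcd.
We find integers such that 28*x0 + 12*y0 = 4

Step 3: Scale the particular solution.
Multiply by 24/4 = 6:
i = 6, j = -12

Step 4: Verify.
28*(6) + 12*(-12) = 24 = 24 ✓

i = 6, j = -12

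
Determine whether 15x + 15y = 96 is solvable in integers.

Step 1: Compute gcd(15, 15).
gcd(15, 15) = 15

Step 2: Check divisibility.
Does 15 divide 96? 96 = 15 x 6 + 6, so no.

By the theorem on linear Diophantine equations, 15x + 15y = 96 has integer solutions if and only if gcd(15, 15) divides 96. Since 15 does not divide 96, no solutions exist.

No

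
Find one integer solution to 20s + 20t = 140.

Step 1: Check solvability.
gcd(20, 20) = 20
Since 20 divides 140, solutions exist.

Step 2: Apply extended Euclidean algorithm to find gcd.
We find integers such that 20*x0 + 20*y0 = 20

Step 3: Scale the particular solution.
Multiply by 140/20 = 7:
s = 0, t = 7

Step 4: Verify.
20*(0) + 20*(7) = 140 = 140 ✓

s = 0, t = 7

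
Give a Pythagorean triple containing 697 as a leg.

We need the other leg and hypotenuse such that 697² + x² = c².
Take x = 696, c = 985: 697² + 696² = 485809 + 484416 = 970225 = 985² ✓
Triple: (697, 696, 985)

(697, 696, 985)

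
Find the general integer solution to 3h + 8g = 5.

Step 1: Compute gcd(3, 8) = 1.
Since 1 divides 5, solutions exist.

Step 2: Find a particular solution using extended Euclidean algorithm.
We get h₀ = 15, g₀ = -5.
Check: 3*15 + 8*-5 = 5 = 5 ✓

Step 3: Write the general solution.
h = 15 + (8/1)t = 15 + 8t
g = -5 - (3/1)t = -5 - 3t
for any integer t.

h = 15 + 8t, g = -5 - 3t for integer t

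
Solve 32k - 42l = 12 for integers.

Step 1: Check solvability.
gcd(32, 42) = 2
Since 2 divides 12, solutions exist.

Step 2: Apply extended Euclidean algorithm to find gcd.
We find integers such that 32*x0 + 42*y0 = 2

Step 3: Scale the particular solution.
Multiply by 12/2 = 6:
k = 24, l = 18

Step 4: Verify.
32*(24) - 42*(18) = 12 = 12 ✓

k = 24, l = 18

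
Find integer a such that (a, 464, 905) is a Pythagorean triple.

a² = c² - b² = 905² - 464² = 819025 - 215296 = 603729
a = sqrt(603729) = 777

777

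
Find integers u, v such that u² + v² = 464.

We need to find integers u, v > 0 such that u² + v² = 464.
Trying u = 8: v² = 464 - 8² = 464 - 64 = 400
v = 20
Check: 8² + 20² = 64 + 400 = 464 ✓

464 = 8² + 20²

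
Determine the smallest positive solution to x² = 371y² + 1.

We seek the smallest positive integers (x, y) with x² - 371y² = 1, i.e., x² = 371y² + 1.
Try successive y values:
y = 1: x² = 371·1² + 1 = 372, not a perfect square
y = 2: x² = 371·2² + 1 = 1485, not a perfect square
y = 3: x² = 371·3² + 1 = 3340, not a perfect square
... continuing the search (or via continued fractions) ...
y = 88: x² = 371·88² + 1 = 2873025, x = 1695 ✓

Verify: 1695² - 371·88² = 2873025 - 2873024 = 1 ✓

x = 1695, y = 88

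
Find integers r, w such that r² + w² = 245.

We need to find integers r, w > 0 such that r² + w² = 245.
Trying r = 7: w² = 245 - 7² = 245 - 49 = 196
w = 14
Check: 7² + 14² = 49 + 196 = 245 ✓

245 = 7² + 14²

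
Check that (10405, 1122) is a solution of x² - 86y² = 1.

Compute x² = 10405² = 108264025
Compute 86y² = 86·1122² = 86·1258884 = 108264024
x² - 86y² = 108264025 - 108264024 = 1
Since this equals 1, (10405, 1122) is a solution.

Yes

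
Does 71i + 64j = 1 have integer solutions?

Step 1: Compute gcd(71, 64).
gcd(71, 64) = 1

Step 2: Check divisibility.
Does 1 divide 1? 1 = 1 x 1, so yes.

By the theorem on linear Diophantine equations, 71i + 64j = 1 has integer solutions if and only if gcd(71, 64) divides 1. Since 1 | 1, solutions exist.

Yes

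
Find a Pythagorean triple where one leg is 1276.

We need the other leg and hypotenuse such that 1276² + x² = c².
Take x = 357, c = 1325: 1276² + 357² = 1628176 + 127449 = 1755625 = 1325² ✓
Triple: (357, 1276, 1325)

(357, 1276, 1325)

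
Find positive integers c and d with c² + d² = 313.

We need to find integers c, d > 0 such that c² + d² = 313.
Trying c = 12: d² = 313 - 12² = 313 - 144 = 169
d = 13
Check: 12² + 13² = 144 + 169 = 313 ✓

313 = 12² + 13²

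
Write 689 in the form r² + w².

We need to find integers r, w > 0 such that r² + w² = 689.
Trying r = 8: w² = 689 - 8² = 689 - 64 = 625
w = 25
Check: 8² + 25² = 64 + 625 = 689 ✓

689 = 8² + 25²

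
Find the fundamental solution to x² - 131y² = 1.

We seek the smallest positive integers (x, y) with x² - 131y² = 1, i.e., x² = 131y² + 1.
Try successive y values:
y = 1: x² = 131·1² + 1 = 132, not a perfect square
y = 2: x² = 131·2² + 1 = 525, not a perfect square
y = 3: x² = 131·3² + 1 = 1180, not a perfect square
... continuing the search (or via continued fractions) ...
y = 927: x² = 131·927² + 1 = 112572100, x = 10610 ✓

Verify: 10610² - 131·927² = 112572100 - 112572099 = 1 ✓

x = 10610, y = 927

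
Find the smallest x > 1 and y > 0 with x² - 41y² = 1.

We seek the smallest positive integers (x, y) with x² - 41y² = 1, i.e., x² = 41y² + 1.
Try successive y values:
y = 1: x² = 41·1² + 1 = 42, not a perfect square
y = 2: x² = 41·2² + 1 = 165, not a perfect square
y = 3: x² = 41·3² + 1 = 370, not a perfect square
... continuing the search (or via continued fractions) ...
y = 320: x² = 41·320² + 1 = 4198401, x = 2049 ✓

Verify: 2049² - 41·320² = 4198401 - 4198400 = 1 ✓

x = 2049, y = 320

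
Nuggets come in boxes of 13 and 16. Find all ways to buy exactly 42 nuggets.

We need non-negative integers (x, y) with 13x + 16y = 42.
For each x in 0..3, check if 42 - 13x is a non-negative multiple of 16.
x = 2: 16y = 16, y = 1 ✓

(2 boxes of 13, 1 boxes of 16)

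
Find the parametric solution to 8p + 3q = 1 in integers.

Step 1: Compute gcd(8, 3) = 1.
Since 1 divides 1, solutions exist.

Step 2: Find a particular solution using extended Euclidean algorithm.
We get p₀ = -1, q₀ = 3.
Check: 8*-1 + 3*3 = 1 = 1 ✓

Step 3: Write the general solution.
p = -1 + (3/1)t = -1 + 3t
q = 3 - (8/1)t = 3 - 8t
for any integer t.

p = -1 + 3t, q = 3 - 8t for integer t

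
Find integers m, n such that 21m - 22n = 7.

Step 1: Check solvability.
gcd(21, 22) = 1
Since 1 divides 7, solutions exist.

Step 2: Apply extended Euclidean algorithm to find gcd.
We find integers such that 21*x0 + 22*y0 = 1

Step 3: Scale the particular solution.
Multiply by 7/1 = 7:
m = -7, n = -7

Step 4: Verify.
21*(-7) - 22*(-7) = 7 = 7 ✓

m = -7, n = -7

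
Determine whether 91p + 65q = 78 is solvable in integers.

Step 1: Compute gcd(91, 65).
gcd(91, 65) = 13

Step 2: Check divisibility.
Does 13 divide 78? 78 = 13 x 6, so yes.

By the theorem on linear Diophantine equations, 91p + 65q = 78 has integer solutions if and only if gcd(91, 65) divides 78. Since 13 | 78, solutions exist.

Yes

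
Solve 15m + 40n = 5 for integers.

Step 1: Check solvability.
gcd(15, 40) = 5
Since 5 divides 5, solutions exist.

Step 2: Apply extended Euclidean algorithm to find gcd.
We find integers such that 15*x0 + 40*y0 = 5

Step 3: Scale the particular solution.
Multiply by 5/5 = 1:
m = 3, n = -1

Step 4: Verify.
15*(3) + 40*(-1) = 5 = 5 ✓

m = 3, n = -1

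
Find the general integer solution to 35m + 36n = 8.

Step 1: Compute gcd(35, 36) = 1.
Since 1 divides 8, solutions exist.

Step 2: Find a particular solution using extended Euclidean algorithm.
We get m₀ = -8, n₀ = 8.
Check: 35*-8 + 36*8 = 8 = 8 ✓

Step 3: Write the general solution.
m = -8 + (36/1)t = -8 + 36t
n = 8 - (35/1)t = 8 - 35t
for any integer t.

m = -8 + 36t, n = 8 - 35t for integer t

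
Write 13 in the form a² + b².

We need to find integers a, b > 0 such that a² + b² = 13.
Trying a = 2: b² = 13 - 2² = 13 - 4 = 9
b = 3
Check: 2² + 3² = 4 + 9 = 13 ✓

13 = 2² + 3²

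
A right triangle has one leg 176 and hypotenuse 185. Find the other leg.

a² = c² - b² = 34225 - 30976 = 3249
a = 57

57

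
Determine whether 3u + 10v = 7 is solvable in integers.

Step 1: Compute gcd(3, 10).
gcd(3, 10) = 1

Step 2: Check divisibility.
Does 1 divide 7? 7 = 1 x 7, so yes.

By the theorem on linear Diophantine equations, 3u + 10v = 7 has integer solutions if and only if gcd(3, 10) divides 7. Since 1 | 7, solutions exist.

Yes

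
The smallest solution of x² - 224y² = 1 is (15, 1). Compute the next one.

Solutions to x² - Dy² = 1 are generated by powers of (x₀ + y₀√D).
The next solution satisfies x₁ + y₁√224 = (x₀ + y₀√224)², giving:
x₁ = x₀² + 224y₀² = 15² + 224·1² = 225 + 224 = 449
y₁ = 2x₀y₀ = 2·15·1 = 30

Verify: 449² - 224·30² = 201601 - 201600 = 1 ✓

x = 449, y = 30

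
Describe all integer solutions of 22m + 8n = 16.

Step 1: Compute gcd(22, 8) = 2.
Since 2 divides 16, solutions exist.

Step 2: Find a particular solution using extended Euclidean algorithm.
We get m₀ = -8, n₀ = 24.
Check: 22*-8 + 8*24 = 16 = 16 ✓

Step 3: Write the general solution.
m = -8 + (8/2)t = -8 + 4t
n = 24 - (22/2)t = 24 - 11t
for any integer t.

m = -8 + 4t, n = 24 - 11t for integer t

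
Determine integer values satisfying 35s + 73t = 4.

Step 1: Check solvability.
gcd(35, 73) = 1
Since 1 divides 4, solutions exist.

Step 2: Apply extended Euclidean algorithm to find gcd.
We find integers such that 35*x0 + 73*y0 = 1

Step 3: Scale the particular solution.
Multiply by 4/1 = 4:
s = -100, t = 48

Step 4: Verify.
35*(-100) + 73*(48) = 4 = 4 ✓

s = -100, t = 48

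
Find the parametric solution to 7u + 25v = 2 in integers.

Step 1: Compute gcd(7, 25) = 1.
Since 1 divides 2, solutions exist.

Step 2: Find a particular solution using extended Euclidean algorithm.
We get u₀ = -14, v₀ = 4.
Check: 7*-14 + 25*4 = 2 = 2 ✓

Step 3: Write the general solution.
u = -14 + (25/1)t = -14 + 25t
v = 4 - (7/1)t = 4 - 7t
for any integer t.

u = -14 + 25t, v = 4 - 7t for integer t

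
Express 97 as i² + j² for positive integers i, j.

We need to find integers i, j > 0 such that i² + j² = 97.
Trying i = 4: j² = 97 - 4² = 97 - 16 = 81
j = 9
Check: 4² + 9² = 16 + 81 = 97 ✓

97 = 4² + 9²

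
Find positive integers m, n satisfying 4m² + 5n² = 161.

Try small values of m and check whether (161 - 4m²)/5 is a perfect square.
m = 3: 4·3² = 36, so 5n² = 161 - 36 = 125, giving n² = 25, n = 5.
Check: 4·3² + 5·5² = 36 + 125 = 161 ✓

m = 3, n = 5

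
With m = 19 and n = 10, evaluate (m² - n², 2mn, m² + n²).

a = m² - n² = 361 - 100 = 261
b = 2mn = 2·19·10 = 380
c = m² + n² = 361 + 100 = 461
Verify: 261² + 380² = 68121 + 144400 = 212521 = 461² ✓

(261, 380, 461)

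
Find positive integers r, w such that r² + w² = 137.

Search for r with 137 - r² a perfect square.
r = 4: 137 - 4² = 137 - 16 = 121 = 11² ✓
So r = 4, w = 11.

r = 4, w = 11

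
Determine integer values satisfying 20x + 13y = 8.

Step 1: Check solvability.
gcd(20, 13) = 1
Since 1 divides 8, solutions exist.

Step 2: Apply extended Euclidean algorithm to find gcd.
We find integers such that 20*x0 + 13*y0 = 1

Step 3: Scale the particular solution.
Multiply by 8/1 = 8:
x = 16, y = -24

Step 4: Verify.
20*(16) + 13*(-24) = 8 = 8 ✓

x = 16, y = -24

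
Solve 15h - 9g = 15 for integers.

Step 1: Check solvability.
gcd(15, 9) = 3
Since 3 divides 15, solutions exist.

Step 2: Apply extended Euclidean algorithm to find gcd.
We find integers such that 15*x0 + 9*y0 = 3

Step 3: Scale the particular solution.
Multiply by 15/3 = 5:
h = -5, g = -10

Step 4: Verify.
15*(-5) - 9*(-10) = 15 = 15 ✓

h = -5, g = -10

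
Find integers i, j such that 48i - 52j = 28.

Step 1: Check solvability.
gcd(48, 52) = 4
Since 4 divides 28, solutions exist.

Step 2: Apply extended Euclidean algorithm to find gcd.
We find integers such that 48*x0 + 52*y0 = 4

Step 3: Scale the particular solution.
Multiply by 28/4 = 7:
i = -7, j = -7

Step 4: Verify.
48*(-7) - 52*(-7) = 28 = 28 ✓

i = -7, j = -7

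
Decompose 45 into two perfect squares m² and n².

We need to find integers m, n > 0 such that m² + n² = 45.
Trying m = 3: n² = 45 - 3² = 45 - 9 = 36
n = 6
Check: 3² + 6² = 9 + 36 = 45 ✓

45 = 3² + 6²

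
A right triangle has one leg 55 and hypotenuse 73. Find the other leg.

b² = c² - a² = 5329 - 3025 = 2304
b = 48

48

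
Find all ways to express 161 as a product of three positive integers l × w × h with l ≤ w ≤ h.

Iterate l from 1 to ⌊161^(1/3)⌋. For each l dividing 161, iterate w ≥ l with w dividing 161/l, and set h = 161/(l·w).
Triples found (2): (1×1×161), (1×7×23)

(1×1×161), (1×7×23)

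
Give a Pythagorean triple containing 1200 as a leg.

We need the other leg and hypotenuse such that 1200² + x² = c².
Take x = 4928, c = 5072: 1200² + 4928² = 1440000 + 24285184 = 25725184 = 5072² ✓
Triple: (1200, 4928, 5072)

(1200, 4928, 5072)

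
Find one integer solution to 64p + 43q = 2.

Step 1: Check solvability.
gcd(64, 43) = 1
Since 1 divides 2, solutions exist.

Step 2: Apply extended Euclidean algorithm to find gcd.
We find integers such that 64*x0 + 43*y0 = 1

Step 3: Scale the particular solution.
Multiply by 2/1 = 2:
p = -4, q = 6

Step 4: Verify.
64*(-4) + 43*(6) = 2 = 2 ✓

p = -4, q = 6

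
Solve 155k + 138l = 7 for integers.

Step 1: Check solvability.
gcd(155, 138) = 1
Since 1 divides 7, solutions exist.

Step 2: Apply extended Euclidean algorithm to find gcd.
We find integers such that 155*x0 + 138*y0 = 1

Step 3: Scale the particular solution.
Multiply by 7/1 = 7:
k = 455, l = -511

Step 4: Verify.
155*(455) + 138*(-511) = 7 = 7 ✓

k = 455, l = -511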